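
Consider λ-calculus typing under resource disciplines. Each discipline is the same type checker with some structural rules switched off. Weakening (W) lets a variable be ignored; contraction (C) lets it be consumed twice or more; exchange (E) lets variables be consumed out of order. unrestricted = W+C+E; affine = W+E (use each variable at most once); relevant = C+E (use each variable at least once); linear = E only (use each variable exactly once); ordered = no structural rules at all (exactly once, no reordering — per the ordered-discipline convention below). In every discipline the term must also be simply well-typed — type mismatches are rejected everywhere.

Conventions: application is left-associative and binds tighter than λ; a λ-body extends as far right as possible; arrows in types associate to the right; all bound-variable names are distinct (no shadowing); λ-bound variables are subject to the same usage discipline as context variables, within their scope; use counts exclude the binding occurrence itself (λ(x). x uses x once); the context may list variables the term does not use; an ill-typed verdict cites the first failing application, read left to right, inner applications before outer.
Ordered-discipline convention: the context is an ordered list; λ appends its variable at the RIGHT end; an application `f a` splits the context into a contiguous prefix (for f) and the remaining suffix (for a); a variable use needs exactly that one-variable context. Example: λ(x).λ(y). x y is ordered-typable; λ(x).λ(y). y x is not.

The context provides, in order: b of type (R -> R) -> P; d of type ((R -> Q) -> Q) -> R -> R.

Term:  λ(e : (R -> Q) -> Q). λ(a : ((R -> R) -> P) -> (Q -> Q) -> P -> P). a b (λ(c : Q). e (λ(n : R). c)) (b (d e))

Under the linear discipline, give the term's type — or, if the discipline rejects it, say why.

not well-typed under linear — b ×2, e ×2 used more than once (contraction); n left unused
counts: b=2; d=1; e (λ-bound)=2; a (λ-bound)=1; c (λ-bound)=1; n (λ-bound)=0
use order (left to right): a, b, e, c, b, d, e
typing: the term checks, with type ((R -> Q) -> Q) -> (((R -> R) -> P) -> (Q -> Q) -> P -> P) -> P
summary: ordered ✗, linear ✗, affine ✗, relevant ✗, unrestricted ✓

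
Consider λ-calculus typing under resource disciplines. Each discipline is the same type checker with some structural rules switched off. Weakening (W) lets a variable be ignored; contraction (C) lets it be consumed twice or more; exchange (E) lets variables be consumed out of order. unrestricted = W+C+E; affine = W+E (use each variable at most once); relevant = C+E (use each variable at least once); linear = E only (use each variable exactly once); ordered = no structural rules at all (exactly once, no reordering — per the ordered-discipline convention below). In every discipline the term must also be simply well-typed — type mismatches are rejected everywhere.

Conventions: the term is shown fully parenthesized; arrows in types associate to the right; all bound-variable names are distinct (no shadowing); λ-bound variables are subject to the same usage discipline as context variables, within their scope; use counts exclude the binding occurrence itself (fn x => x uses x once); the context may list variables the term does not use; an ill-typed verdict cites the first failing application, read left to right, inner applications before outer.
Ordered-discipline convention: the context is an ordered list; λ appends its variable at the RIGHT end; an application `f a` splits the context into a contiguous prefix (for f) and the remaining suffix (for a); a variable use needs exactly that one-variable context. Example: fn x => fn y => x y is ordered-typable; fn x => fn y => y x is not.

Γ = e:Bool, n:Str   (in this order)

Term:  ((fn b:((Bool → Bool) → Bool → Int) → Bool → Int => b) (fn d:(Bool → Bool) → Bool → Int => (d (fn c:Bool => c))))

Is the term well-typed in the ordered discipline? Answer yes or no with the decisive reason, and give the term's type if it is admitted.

no — e, n left unused
usage: e=0, n=0, b (bound)=1, d (bound)=1, c (bound)=1
uses in reading order: b, d, c
typing: the term checks, with type ((Bool → Bool) → Bool → Int) → Bool → Int
all disciplines: ordered ✗; linear ✗; affine ✓; relevant ✗; unrestricted ✓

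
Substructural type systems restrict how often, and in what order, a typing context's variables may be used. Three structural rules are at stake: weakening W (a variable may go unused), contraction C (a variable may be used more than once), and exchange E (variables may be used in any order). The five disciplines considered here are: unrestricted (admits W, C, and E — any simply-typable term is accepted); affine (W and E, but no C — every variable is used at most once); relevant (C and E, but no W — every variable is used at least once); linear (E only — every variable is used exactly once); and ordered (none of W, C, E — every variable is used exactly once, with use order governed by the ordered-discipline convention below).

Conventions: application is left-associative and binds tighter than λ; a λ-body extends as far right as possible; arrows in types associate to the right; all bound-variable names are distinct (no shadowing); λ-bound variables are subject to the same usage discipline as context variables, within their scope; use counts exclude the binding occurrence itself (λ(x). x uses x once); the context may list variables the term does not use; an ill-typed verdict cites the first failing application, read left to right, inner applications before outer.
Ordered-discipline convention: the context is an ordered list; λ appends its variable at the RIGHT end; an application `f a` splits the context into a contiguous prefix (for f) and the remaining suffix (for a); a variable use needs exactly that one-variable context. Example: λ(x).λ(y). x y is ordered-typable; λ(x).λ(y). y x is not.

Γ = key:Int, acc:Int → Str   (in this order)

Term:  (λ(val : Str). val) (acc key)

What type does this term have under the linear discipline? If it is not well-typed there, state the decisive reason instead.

term : Str
usage: key: 1×, acc: 1×, val (λ-bound): 1×
left-to-right use order: val, acc, key
typing: the term checks, with type Str
across the five disciplines: ordered ✗; linear ✓; affine ✓; relevant ✓; unrestricted ✓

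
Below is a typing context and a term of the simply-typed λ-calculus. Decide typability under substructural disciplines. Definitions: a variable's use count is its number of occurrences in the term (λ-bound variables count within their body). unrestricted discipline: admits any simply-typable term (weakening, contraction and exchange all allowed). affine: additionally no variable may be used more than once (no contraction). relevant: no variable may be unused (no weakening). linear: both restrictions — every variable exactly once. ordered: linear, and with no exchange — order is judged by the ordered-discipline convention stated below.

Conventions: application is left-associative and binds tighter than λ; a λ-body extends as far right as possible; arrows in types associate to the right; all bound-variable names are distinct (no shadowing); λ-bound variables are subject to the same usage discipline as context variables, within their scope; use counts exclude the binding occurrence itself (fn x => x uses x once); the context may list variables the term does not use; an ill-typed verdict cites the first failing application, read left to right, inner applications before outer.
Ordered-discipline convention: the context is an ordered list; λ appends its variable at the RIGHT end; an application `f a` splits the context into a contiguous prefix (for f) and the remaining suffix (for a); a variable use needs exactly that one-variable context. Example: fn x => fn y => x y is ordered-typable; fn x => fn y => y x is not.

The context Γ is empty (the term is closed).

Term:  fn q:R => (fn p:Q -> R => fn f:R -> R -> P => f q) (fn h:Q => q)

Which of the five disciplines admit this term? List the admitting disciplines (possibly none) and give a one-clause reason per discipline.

admitting disciplines: unrestricted
use counts: q [bound]: 2, p [bound]: 0, f [bound]: 1, h [bound]: 0
use order (left to right): f, q, q
typing: well-typed at R -> (R -> R -> P) -> R -> P
ordered ✗ (uses contraction: q ×2; needs weakening: p, h unused)
linear ✗ (uses contraction: q ×2; needs weakening: p, h unused)
affine ✗ (uses contraction: q ×2)
relevant ✗ (needs weakening: p, h unused)
unrestricted ✓ (well-typed at R -> (R -> R -> P) -> R -> P; no restrictions here)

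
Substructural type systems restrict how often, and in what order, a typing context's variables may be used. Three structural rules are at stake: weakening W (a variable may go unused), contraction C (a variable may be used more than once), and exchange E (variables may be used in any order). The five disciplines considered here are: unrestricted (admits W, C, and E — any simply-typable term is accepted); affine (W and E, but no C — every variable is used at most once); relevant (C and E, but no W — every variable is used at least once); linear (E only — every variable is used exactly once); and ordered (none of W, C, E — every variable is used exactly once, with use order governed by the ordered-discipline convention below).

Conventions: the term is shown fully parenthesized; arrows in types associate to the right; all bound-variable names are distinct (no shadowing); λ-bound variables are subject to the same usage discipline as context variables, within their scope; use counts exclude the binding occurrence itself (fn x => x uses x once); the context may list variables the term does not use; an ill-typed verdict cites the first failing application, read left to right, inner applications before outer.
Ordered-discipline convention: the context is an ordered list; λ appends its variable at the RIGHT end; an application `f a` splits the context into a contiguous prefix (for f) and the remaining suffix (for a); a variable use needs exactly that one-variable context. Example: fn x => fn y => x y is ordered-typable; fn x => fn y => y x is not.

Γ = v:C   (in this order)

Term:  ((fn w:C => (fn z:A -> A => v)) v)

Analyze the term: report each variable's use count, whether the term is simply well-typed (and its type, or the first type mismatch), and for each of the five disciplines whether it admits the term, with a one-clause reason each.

use counts: v: 2, w [bound]: 0, z [bound]: 0
uses in reading order: v, v
typing: the term checks, with type (A -> A) -> C
ordered ✗ (repeated use of v ×2; w, z never used (weakening))
linear ✗ (repeated use of v ×2; w, z never used (weakening))
affine ✗ (repeated use of v ×2)
relevant ✗ (w, z never used (weakening))
unrestricted ✓ (typability at (A -> A) -> C is all that's needed)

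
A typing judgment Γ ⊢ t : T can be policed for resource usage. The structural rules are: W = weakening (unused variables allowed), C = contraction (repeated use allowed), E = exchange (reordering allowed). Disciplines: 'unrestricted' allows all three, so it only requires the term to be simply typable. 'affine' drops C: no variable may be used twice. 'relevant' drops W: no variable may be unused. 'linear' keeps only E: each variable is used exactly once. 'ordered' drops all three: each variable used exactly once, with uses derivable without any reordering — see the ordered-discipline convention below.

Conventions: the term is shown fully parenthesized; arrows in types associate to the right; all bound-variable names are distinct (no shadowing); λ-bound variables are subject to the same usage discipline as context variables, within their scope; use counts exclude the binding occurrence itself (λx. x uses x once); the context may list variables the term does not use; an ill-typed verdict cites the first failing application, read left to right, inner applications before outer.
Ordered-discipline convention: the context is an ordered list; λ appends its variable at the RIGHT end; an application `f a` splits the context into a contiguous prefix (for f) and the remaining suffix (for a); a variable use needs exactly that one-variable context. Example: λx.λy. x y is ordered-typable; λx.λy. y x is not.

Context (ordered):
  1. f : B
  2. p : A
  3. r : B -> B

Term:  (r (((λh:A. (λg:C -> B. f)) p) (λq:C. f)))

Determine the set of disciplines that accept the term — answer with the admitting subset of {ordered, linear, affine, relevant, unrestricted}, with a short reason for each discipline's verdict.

admitted in: unrestricted
counts: f: 2×; p: 1×; r: 1×; h [bound]: 0×; g [bound]: 0×; q [bound]: 0×
uses in reading order: r, f, p, f
typing: ✓ — B
ordered: ✗, repeated use of f ×2; h, g, q never used (weakening)
linear: ✗, repeated use of f ×2; h, g, q never used (weakening)
affine: ✗, repeated use of f ×2
relevant: ✗, h, g, q never used (weakening)
unrestricted: ✓, well-typed at B; no restrictions here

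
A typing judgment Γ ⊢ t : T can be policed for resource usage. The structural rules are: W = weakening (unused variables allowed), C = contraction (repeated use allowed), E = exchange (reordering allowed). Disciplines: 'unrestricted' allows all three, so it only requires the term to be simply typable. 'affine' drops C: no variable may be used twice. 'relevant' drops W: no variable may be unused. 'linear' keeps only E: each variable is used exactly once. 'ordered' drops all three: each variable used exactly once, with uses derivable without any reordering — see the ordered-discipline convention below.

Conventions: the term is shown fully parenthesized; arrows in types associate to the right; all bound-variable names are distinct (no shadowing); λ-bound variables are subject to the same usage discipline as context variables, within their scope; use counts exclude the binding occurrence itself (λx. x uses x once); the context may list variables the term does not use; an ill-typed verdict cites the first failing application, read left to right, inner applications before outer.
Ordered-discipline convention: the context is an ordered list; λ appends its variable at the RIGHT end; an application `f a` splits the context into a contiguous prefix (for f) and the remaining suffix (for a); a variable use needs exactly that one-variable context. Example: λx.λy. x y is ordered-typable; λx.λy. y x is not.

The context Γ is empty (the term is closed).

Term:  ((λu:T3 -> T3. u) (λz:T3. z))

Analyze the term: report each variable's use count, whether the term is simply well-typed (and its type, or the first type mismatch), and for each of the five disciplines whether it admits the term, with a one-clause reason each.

use counts: u (λ-bound) ×1; z (λ-bound) ×1
left-to-right use order: u, z
typing: well-typed — term : T3 -> T3
ordered ✓ (u, z: once each, no exchange needed)
linear ✓ (u, z: one use apiece)
affine ✓ (u, z: no repeats, contraction unneeded)
relevant ✓ (at least one use each (u, z))
unrestricted ✓ (simply typable at T3 -> T3; W, C, E all held)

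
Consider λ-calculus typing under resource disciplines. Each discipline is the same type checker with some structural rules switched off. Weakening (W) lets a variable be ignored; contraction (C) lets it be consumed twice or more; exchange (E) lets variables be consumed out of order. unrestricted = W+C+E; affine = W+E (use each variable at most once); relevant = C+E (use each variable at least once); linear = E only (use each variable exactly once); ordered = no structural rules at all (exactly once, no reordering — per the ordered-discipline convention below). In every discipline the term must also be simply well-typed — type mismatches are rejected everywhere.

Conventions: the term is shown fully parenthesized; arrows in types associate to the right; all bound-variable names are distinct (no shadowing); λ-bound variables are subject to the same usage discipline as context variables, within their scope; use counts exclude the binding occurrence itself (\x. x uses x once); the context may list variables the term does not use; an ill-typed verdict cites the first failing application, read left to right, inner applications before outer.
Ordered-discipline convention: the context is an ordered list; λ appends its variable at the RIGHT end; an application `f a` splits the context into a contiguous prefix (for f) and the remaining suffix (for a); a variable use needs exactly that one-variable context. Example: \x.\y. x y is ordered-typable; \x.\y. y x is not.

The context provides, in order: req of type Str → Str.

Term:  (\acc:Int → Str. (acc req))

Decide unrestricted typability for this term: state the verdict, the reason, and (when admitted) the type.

no — a type mismatch blocks all five
variable uses: req: 1, acc [bound]: 1
left-to-right use order: acc, req
typing: ill-typed: an argument Str → Str mismatches the expected Int
all disciplines: ordered ✗, linear ✗, affine ✗, relevant ✗, unrestricted ✗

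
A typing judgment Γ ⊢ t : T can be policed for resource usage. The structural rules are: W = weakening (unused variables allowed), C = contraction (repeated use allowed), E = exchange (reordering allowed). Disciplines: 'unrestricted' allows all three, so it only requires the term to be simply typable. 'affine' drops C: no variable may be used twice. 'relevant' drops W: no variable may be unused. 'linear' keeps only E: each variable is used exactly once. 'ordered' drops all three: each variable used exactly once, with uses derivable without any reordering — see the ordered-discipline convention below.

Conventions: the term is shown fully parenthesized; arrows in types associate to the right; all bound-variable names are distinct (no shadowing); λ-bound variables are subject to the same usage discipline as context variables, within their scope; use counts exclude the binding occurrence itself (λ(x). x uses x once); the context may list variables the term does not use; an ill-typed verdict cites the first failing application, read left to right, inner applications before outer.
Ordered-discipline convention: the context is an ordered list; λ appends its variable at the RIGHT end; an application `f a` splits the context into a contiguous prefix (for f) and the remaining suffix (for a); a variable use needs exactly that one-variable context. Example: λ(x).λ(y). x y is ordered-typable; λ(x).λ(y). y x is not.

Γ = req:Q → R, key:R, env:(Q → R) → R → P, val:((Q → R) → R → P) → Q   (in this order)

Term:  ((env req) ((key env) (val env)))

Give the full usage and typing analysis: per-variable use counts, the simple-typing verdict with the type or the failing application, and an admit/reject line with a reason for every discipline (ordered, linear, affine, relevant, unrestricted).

use counts: req: 1, key: 1, env: 3, val: 1
left-to-right use order: env, req, key, env, val, env
typing: ill-typed: non-function type R applied to an argument
ordered: ✗ — not simply typable
linear: ✗ — fails simple typing
affine: ✗ — a type mismatch blocks all five
relevant: ✗ — the type mismatch rejects it
unrestricted: ✗ — not simply typable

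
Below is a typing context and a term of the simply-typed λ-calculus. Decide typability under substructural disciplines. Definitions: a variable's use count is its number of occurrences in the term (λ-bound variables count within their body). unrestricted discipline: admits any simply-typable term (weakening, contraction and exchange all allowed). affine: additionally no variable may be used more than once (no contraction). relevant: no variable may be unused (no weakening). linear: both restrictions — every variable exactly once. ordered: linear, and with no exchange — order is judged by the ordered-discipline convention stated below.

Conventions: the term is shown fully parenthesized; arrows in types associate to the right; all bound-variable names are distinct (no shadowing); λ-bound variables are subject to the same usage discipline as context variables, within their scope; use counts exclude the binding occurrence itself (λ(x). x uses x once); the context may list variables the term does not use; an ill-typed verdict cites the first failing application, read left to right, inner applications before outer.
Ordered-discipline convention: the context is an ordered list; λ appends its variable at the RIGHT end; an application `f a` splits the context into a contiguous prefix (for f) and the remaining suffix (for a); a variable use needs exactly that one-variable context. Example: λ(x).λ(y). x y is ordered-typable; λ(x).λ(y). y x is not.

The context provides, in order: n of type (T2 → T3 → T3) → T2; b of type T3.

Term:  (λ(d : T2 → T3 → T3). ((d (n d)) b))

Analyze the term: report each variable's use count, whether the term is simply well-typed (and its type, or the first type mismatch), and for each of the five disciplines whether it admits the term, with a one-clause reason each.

counts: n: 1, b: 1, d [bound]: 2
use order (left to right): d, n, d, b
typing: ✓ — (T2 → T3 → T3) → T3
ordered ✗ (d ×2 used more than once (contraction))
linear ✗ (d ×2 used more than once (contraction))
affine ✗ (d ×2 used more than once (contraction))
relevant ✓ (at least one use each (n, b, d))
unrestricted ✓ (well-typed at (T2 → T3 → T3) → T3; no restrictions here)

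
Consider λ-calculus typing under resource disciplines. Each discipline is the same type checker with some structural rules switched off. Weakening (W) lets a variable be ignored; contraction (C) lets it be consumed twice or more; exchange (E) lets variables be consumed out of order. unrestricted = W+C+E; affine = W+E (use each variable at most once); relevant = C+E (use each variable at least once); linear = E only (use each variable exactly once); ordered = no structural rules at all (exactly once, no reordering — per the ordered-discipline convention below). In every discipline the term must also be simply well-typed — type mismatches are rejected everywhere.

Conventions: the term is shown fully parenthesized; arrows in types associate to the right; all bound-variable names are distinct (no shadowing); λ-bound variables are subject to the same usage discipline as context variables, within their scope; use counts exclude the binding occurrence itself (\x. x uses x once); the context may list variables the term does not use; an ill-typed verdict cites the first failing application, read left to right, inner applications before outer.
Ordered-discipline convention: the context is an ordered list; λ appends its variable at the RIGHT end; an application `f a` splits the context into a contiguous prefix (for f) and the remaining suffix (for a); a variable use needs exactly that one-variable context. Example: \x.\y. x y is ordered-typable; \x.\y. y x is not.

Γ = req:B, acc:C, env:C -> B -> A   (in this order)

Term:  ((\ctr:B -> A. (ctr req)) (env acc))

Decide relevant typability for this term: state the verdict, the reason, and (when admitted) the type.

yes — req, acc, env, ctr: all used, weakening unneeded; term : A
counts: req=1, acc=1, env=1, ctr [bound]=1
uses in reading order: ctr, req, env, acc
typing: well-typed — term : A
summary: ordered ✗, linear ✓, affine ✓, relevant ✓, unrestricted ✓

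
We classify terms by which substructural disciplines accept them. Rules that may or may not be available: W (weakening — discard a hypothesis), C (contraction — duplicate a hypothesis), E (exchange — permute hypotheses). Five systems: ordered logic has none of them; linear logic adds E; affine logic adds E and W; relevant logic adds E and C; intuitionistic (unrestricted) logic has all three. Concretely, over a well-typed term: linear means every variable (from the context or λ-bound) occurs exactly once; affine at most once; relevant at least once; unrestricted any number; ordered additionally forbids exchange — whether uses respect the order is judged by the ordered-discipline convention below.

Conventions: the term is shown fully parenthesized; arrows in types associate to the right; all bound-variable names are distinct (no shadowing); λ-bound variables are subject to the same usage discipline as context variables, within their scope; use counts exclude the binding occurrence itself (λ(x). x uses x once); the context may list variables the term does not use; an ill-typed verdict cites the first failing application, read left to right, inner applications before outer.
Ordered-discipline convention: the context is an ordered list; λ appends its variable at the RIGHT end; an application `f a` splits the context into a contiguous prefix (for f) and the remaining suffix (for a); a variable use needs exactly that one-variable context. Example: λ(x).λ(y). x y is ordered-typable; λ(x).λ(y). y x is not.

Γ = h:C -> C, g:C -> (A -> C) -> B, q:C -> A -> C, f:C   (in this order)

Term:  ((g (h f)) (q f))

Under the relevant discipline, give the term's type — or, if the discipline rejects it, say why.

term : B
use counts: h: 1×, g: 1×, q: 1×, f: 2×
use order (left to right): g, h, f, q, f
typing: the term checks, with type B
summary: ordered ✗; linear ✗; affine ✗; relevant ✓; unrestricted ✓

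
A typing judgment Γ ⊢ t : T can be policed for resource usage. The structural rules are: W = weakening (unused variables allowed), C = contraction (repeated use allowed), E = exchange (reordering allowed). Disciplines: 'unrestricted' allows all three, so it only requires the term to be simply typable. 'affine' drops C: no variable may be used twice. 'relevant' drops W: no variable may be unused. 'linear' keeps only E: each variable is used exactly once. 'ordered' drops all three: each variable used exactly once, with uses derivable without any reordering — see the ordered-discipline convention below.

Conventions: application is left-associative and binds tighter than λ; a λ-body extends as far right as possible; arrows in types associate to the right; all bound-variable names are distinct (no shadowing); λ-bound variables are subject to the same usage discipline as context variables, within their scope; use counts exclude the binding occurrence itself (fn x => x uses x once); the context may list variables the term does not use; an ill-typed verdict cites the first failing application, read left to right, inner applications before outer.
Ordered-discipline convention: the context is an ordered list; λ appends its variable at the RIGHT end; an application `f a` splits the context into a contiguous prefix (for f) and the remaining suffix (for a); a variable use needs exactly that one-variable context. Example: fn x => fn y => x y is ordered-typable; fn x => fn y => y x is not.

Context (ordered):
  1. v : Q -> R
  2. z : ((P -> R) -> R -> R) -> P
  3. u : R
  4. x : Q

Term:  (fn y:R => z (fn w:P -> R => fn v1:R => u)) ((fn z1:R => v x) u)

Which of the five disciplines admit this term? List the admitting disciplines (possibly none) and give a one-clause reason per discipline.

admitted by: unrestricted
use counts: v: 1×, z: 1×, u: 2×, x: 1×, y (bound): 0×, w (bound): 0×, v1 (bound): 0×, z1 (bound): 0×
use order (left to right): z, u, v, x, u
typing: the term checks, with type P
ordered: ✗ — repeated use of u ×2; needs weakening: y, w, v1, z1 unused
linear: ✗ — repeated use of u ×2; needs weakening: y, w, v1, z1 unused
affine: ✗ — repeated use of u ×2
relevant: ✗ — needs weakening: y, w, v1, z1 unused
unrestricted: ✓ — simply typable at P; W, C, E all held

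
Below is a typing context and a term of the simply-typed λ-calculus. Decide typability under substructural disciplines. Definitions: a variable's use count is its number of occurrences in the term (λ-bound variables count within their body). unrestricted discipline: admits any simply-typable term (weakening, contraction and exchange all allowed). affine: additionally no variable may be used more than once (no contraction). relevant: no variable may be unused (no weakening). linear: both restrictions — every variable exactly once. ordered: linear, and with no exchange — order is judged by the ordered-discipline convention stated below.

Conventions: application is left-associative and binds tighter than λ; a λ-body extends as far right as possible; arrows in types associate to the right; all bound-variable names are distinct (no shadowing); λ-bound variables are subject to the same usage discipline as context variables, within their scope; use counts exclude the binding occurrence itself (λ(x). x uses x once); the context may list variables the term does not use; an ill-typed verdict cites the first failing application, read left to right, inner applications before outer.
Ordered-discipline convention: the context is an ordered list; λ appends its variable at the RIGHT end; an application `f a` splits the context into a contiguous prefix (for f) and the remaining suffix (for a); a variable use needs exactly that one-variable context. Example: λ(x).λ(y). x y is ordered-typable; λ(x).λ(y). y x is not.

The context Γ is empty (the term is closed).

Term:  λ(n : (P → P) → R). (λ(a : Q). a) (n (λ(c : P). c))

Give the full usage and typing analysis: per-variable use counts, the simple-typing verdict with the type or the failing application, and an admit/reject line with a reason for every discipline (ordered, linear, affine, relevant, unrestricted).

counts: n (bound): 1; a (bound): 1; c (bound): 1
use order (left to right): a, n, c
typing: ill-typed: a function awaiting Q gets R
ordered ✗ (not simply typable)
linear ✗ (fails simple typing)
affine ✗ (a type mismatch blocks all five)
relevant ✗ (the type mismatch rejects it)
unrestricted ✗ (not simply typable)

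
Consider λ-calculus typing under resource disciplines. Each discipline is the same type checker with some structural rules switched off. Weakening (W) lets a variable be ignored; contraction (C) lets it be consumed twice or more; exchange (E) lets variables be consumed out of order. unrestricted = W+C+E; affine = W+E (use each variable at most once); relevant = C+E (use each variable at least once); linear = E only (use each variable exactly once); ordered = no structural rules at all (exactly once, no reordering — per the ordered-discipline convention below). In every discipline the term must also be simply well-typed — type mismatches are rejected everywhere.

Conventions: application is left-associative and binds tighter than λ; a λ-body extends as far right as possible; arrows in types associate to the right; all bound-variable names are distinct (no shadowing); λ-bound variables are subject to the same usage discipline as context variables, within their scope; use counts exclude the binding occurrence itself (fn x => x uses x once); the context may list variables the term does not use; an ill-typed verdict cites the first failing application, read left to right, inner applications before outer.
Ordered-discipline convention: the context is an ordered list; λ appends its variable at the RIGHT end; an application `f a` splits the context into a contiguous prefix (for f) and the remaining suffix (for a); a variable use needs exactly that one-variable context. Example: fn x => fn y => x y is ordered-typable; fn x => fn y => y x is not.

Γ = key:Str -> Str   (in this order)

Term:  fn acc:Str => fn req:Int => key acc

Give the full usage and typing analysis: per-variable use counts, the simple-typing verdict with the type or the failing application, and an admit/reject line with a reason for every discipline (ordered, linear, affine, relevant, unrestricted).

variable uses: key: 1×; acc (bound): 1×; req (bound): 0×
left-to-right use order: key, acc
typing: ✓ — Str -> Int -> Str
ordered: ✗, unused: req — weakening required
linear: ✗, unused: req — weakening required
affine: ✓, no duplicate uses among key, acc, req
relevant: ✗, unused: req — weakening required
unrestricted: ✓, well-typed at Str -> Int -> Str; no restrictions here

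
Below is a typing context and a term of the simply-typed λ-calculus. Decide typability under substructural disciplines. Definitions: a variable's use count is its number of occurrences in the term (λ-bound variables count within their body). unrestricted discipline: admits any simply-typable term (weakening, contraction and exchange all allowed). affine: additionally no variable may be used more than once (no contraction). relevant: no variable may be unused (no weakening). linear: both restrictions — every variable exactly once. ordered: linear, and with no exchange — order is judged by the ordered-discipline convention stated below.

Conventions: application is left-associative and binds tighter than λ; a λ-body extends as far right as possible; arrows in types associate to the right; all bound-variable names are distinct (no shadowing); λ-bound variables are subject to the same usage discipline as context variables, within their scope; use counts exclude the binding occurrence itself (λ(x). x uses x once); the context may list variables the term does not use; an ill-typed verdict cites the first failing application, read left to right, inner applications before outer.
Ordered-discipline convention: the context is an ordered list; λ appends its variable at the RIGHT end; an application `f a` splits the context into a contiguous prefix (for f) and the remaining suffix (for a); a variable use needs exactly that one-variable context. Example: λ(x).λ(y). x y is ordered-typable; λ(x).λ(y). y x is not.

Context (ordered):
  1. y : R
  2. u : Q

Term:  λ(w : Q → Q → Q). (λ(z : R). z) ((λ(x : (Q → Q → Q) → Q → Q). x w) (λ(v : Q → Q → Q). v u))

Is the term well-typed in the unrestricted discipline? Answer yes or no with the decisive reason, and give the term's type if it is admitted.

no — not simply typable
usage: y: 0; u: 1; w (bound): 1; z (bound): 1; x (bound): 1; v (bound): 1
use order (left to right): z, x, w, v, u
typing: ill-typed: an argument Q → Q mismatches the expected R
all disciplines: ordered ✗, linear ✗, affine ✗, relevant ✗, unrestricted ✗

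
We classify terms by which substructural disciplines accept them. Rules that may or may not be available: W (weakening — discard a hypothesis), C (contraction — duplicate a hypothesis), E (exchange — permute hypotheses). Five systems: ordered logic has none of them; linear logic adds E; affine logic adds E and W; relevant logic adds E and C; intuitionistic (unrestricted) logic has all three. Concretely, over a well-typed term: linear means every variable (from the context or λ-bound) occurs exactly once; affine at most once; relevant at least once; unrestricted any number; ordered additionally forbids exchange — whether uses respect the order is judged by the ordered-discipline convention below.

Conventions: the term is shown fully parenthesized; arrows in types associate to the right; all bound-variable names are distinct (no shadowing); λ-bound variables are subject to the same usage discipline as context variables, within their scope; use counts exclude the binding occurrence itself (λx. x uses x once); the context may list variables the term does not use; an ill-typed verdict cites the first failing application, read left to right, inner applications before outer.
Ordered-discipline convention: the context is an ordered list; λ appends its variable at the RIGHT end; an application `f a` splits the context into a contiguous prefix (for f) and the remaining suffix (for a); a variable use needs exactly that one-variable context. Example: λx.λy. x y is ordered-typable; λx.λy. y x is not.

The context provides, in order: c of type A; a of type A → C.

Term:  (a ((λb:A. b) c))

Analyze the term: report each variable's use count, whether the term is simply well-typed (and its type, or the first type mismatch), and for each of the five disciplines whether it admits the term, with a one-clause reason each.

usage: c ×1; a ×1; b (bound) ×1
order of uses: a, b, c
typing: well-typed at C
ordered ✗ (no ordered split (uses run a, b, c))
linear ✓ (c, a, b: one use apiece)
affine ✓ (at most one use each (c, a, b))
relevant ✓ (every one of c, a, b appears)
unrestricted ✓ (simply typable at C; W, C, E all held)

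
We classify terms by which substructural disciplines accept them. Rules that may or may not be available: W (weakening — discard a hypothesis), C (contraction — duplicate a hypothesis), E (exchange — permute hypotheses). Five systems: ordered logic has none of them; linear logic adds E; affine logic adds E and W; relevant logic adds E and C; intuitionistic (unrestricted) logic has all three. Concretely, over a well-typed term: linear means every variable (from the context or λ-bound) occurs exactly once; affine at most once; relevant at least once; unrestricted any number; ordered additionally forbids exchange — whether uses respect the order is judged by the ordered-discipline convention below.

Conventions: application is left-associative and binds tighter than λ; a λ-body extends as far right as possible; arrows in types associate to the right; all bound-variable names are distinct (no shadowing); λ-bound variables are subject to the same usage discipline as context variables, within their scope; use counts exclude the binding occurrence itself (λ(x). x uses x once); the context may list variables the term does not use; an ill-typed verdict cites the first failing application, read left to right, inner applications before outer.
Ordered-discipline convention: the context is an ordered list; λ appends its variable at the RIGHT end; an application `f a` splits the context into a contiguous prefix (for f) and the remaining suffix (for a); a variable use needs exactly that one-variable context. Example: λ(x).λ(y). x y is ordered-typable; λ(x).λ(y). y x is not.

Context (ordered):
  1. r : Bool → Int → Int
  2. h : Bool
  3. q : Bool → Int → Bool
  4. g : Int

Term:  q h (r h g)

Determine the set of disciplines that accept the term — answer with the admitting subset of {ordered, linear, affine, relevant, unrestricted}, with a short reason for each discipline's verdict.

admitted by: relevant, unrestricted
usage: r: 1×, h: 2×, q: 1×, g: 1×
use order (left to right): q, h, r, h, g
typing: well-typed — term : Bool
ordered ✗ (uses contraction: h ×2)
linear ✗ (uses contraction: h ×2)
affine ✗ (uses contraction: h ×2)
relevant ✓ (every one of r, h, q, g appears)
unrestricted ✓ (type-checks (Bool) and nothing is barred)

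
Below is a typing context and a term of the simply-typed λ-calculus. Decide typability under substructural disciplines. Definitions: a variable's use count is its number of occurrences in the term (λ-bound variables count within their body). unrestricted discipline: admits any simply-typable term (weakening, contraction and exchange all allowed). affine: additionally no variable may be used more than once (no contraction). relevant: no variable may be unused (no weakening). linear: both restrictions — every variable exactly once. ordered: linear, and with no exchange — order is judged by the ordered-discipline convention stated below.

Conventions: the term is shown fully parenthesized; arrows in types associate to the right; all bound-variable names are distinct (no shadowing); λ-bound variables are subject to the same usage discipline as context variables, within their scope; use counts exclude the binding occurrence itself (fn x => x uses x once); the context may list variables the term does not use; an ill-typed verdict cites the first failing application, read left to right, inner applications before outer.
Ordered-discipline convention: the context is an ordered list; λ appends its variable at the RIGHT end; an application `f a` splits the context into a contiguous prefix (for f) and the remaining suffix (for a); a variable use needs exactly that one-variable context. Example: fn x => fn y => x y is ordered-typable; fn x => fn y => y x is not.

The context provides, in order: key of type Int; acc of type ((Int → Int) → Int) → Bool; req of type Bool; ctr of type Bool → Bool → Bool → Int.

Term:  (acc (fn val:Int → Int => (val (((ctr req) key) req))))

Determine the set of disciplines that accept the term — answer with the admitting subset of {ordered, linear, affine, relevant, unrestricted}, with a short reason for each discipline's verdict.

accepted by: none
use counts: key ×1; acc ×1; req ×2; ctr ×1; val (bound) ×1
left-to-right use order: acc, val, ctr, req, key, req
typing: ill-typed: an application expects Bool but receives Int
ordered: ✗, the type mismatch rejects it
linear: ✗, not simply typable
affine: ✗, fails simple typing
relevant: ✗, a type mismatch blocks all five
unrestricted: ✗, the type mismatch rejects it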